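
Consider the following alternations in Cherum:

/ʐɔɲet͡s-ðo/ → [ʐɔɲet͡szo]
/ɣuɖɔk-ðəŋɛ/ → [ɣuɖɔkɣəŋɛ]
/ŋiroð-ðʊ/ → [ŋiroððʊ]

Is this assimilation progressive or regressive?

progressive

Comparing underlying and surface forms, /ð/ → [z] is the alternation; the neighbouring /t͡s/ is constant.
The change dental → alveolar matches the place of the preceding /t͡s/, identifying this as place assimilation.
The same holds elsewhere in the data: /ð/ → [ɣ] after /k/ (dental → velar, matching velar) — only place changes, and always toward the preceding segment.
Nothing changes in [ŋiroððʊ]: there the adjacent consonants already agree in place (/ð/ and /ð/ are both dental), so this form is consistent with the same rule.
Since the segment that changes follows the conditioning segment, the assimilation is progressive.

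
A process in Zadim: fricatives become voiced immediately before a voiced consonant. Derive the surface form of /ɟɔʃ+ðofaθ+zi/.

[ɟɔʒðofaðzi]

The rule targets /ʃ/ (voiceless postalveolar fricative), which sits before the trigger /ð/ (voiced).
The voiced postalveolar fricative is [ʒ], so /ʃ/ → [ʒ].
At the second juncture, /θ/ likewise becomes [ð] adjacent to /z/.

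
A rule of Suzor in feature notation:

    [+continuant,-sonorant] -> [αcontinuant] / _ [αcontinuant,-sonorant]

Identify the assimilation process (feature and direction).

regressive manner assimilation

The shared variable α links the value of [continuant] on the target to that of the neighbouring obstruent. [continuant] distinguishes stops from fricatives — a manner-of-articulation feature — so this is manner assimilation.
The conditioning segment sits to the right of the focus bar, meaning the trigger follows the segment that changes — regressive assimilation.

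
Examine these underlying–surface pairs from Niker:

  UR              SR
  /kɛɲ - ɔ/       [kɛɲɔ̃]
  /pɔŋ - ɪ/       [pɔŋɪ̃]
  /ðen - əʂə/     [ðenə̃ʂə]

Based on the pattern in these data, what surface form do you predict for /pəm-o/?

The data show progressive nasality assimilation (vowel nasalisation): /ɔ/ → [ɔ̃] after /ɲ/; /ɪ/ → [ɪ̃] after /ŋ/; /ə/ → [ə̃] after /n/ — a vowel is nasalised by an immediately preceding nasal consonant.
The vowel /o/ is adjacent to the preceding nasal /m/, so it acquires [+nasal] and surfaces as [õ].

[pəmõ]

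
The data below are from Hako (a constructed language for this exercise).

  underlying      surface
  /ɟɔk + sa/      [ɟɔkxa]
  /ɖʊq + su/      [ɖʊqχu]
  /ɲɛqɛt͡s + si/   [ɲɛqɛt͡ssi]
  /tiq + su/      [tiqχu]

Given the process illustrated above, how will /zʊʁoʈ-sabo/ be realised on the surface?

The data show progressive place assimilation: /s/ → [x] after /k/; /s/ → [χ] after /q/. In each pair only place changes, matching the preceding consonant, while manner and voice stay constant.
No alternation appears in [ɲɛqɛt͡ssi]: there the adjacent consonants already agree in place (/s/ and /t͡s/ are both alveolar), so this form is consistent with the same rule.
/s/ is a voiceless alveolar fricative. The preceding trigger /ʈ/ is retroflex, so /s/ must become retroflex as well.
Changing only its place to retroflex gives [ʂ] — the voiceless retroflex fricative.

[zʊʁoʈʂabo]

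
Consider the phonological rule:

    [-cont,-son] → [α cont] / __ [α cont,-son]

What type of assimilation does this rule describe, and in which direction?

The rule copies [cont] (continuancy) from the environment onto the target stops; since [±cont] encodes the stop/fricative manner contrast, the assimilating dimension is manner.
The conditioning segment sits to the right of the focus bar, meaning the trigger follows the segment that changes — regressive assimilation.

regressive manner assimilation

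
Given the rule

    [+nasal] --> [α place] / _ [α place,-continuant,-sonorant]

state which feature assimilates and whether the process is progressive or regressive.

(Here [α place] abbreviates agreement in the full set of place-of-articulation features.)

The shared variable α links the value of the place features (abbreviated [place]) on the target to the same value on the neighbouring segment, so place is the feature that assimilates.
The conditioning segment sits to the right of the focus bar, meaning the trigger follows the segment that changes — regressive assimilation.

regressive place assimilation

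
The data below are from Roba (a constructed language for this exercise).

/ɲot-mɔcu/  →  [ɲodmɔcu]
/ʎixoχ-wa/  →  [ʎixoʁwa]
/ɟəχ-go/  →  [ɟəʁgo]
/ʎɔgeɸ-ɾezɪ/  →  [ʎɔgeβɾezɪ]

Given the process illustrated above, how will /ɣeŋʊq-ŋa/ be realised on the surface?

The data show regressive voicing assimilation: /t/ → [d] before /m/; /χ/ → [ʁ] before /w/; /χ/ → [ʁ] before /g/; /ɸ/ → [β] before /ɾ/. In each pair only voicing changes, matching the following consonant, while place and manner stay constant.
/q/ is a voiceless uvular stop. The following trigger /ŋ/ is voiced, so /q/ must become voiced as well.
Changing only its voicing to voiced gives [ɢ] — the voiced uvular stop.

[ɣeŋʊɢŋa]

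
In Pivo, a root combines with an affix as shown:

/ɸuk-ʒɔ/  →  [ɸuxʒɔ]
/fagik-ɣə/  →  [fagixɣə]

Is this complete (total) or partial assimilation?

partial assimilation

Comparing underlying and surface forms, /k/ → [x] is the alternation; the neighbouring /ʒ/ is constant.
/k/ is a stop while /ʒ/ is a fricative; the output [x] is a fricative, matching the trigger — so the feature that spreads is manner.
Place and voice are unchanged, so the assimilation is partial, not total.
The same holds elsewhere in the data: /k/ → [x] before /ɣ/ (stop → fricative, matching a fricative) — only manner changes, and always toward the following segment.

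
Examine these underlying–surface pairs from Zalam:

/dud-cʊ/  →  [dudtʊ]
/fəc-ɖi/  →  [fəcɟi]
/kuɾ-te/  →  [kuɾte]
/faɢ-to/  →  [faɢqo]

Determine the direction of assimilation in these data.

progressive

Underlying /c/ is realised as [t] next to /d/; /d/ itself does not change.
/c/ is palatal while /d/ is alveolar; the output [t] is alveolar, matching the trigger — so the feature that spreads is place.
The same holds elsewhere in the data: /ɖ/ → [ɟ] after /c/ (retroflex → palatal, matching palatal); /t/ → [q] after /ɢ/ (alveolar → uvular, matching uvular) — only place changes, and always toward the preceding segment.
Nothing changes in [kuɾte]: there the adjacent consonants already agree in place (/t/ and /ɾ/ are both alveolar), so this form is consistent with the same rule.
Since the segment that changes follows the conditioning segment, the assimilation is progressive.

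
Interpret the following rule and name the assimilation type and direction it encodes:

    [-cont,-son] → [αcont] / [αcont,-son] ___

The rule copies [cont] (continuancy) from the environment onto the target stops; since [±cont] encodes the stop/fricative manner contrast, the assimilating dimension is manner.
Since the environment is written before the underscore, the trigger precedes the target; the direction is progressive.

progressive manner assimilation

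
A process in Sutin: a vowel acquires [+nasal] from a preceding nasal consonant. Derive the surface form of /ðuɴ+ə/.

[ðuɴə̃]

The vowel /ə/ is adjacent to the preceding nasal /ɴ/, so it acquires [+nasal] and surfaces as [ə̃].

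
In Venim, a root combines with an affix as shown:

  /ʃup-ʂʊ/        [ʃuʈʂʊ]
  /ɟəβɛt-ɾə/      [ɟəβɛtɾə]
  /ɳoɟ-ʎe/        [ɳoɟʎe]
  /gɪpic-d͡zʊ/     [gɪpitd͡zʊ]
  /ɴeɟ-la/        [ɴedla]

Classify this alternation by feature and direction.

Comparing underlying and surface forms, /p/ → [ʈ] is the alternation; the neighbouring /ʂ/ is constant.
The change bilabial → retroflex matches the place of the following /ʂ/, identifying this as place assimilation.
Manner and voice are unchanged, so the assimilation is partial, not total.
The same holds elsewhere in the data: /c/ → [t] before /d͡z/ (palatal → alveolar, matching alveolar); /ɟ/ → [d] before /l/ (palatal → alveolar, matching alveolar) — only place changes, and always toward the following segment.
Nothing changes in [ɟəβɛtɾə], [ɳoɟʎe]: there the adjacent consonants already agree in place (/t/ and /ɾ/ are both alveolar; /ɟ/ and /ʎ/ are both palatal), so these forms are consistent with the same rule.
The trigger is the following segment, so the direction is regressive (anticipatory).

regressive place assimilation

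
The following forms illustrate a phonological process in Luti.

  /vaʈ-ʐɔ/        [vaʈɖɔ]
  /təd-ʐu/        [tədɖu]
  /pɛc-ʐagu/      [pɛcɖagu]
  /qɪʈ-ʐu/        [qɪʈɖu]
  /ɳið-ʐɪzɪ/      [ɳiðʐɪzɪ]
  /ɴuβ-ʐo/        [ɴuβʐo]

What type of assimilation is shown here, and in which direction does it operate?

Comparing underlying and surface forms, /ʐ/ → [ɖ] is the alternation; the neighbouring /ʈ/ is constant.
/ʐ/ is a fricative while /ʈ/ is a stop; the output [ɖ] is a stop, matching the trigger — so the feature that spreads is manner.
Place and voice are unchanged, so the assimilation is partial, not total.
The same holds elsewhere in the data: /ʐ/ → [ɖ] after /d/ (fricative → stop, matching a stop); /ʐ/ → [ɖ] after /c/ (fricative → stop, matching a stop) — only manner changes, and always toward the preceding segment.
No alternation appears in [ɳiðʐɪzɪ], [ɴuβʐo]: there the adjacent consonants already agree in manner (/ʐ/ and /ð/ are both fricatives; /ʐ/ and /β/ are both fricatives), so these forms are consistent with the same rule.
Since the segment that changes follows the conditioning segment, the assimilation is progressive.

progressive manner assimilation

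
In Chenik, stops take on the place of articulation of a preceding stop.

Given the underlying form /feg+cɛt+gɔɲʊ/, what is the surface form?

/c/ is a voiceless palatal stop. The preceding trigger /g/ is velar, so /c/ must become velar as well.
The voiceless velar stop is [k], so /c/ → [k].
At the second juncture, /g/ likewise becomes [d] adjacent to /t/.

[fegkɛtdɔɲʊ]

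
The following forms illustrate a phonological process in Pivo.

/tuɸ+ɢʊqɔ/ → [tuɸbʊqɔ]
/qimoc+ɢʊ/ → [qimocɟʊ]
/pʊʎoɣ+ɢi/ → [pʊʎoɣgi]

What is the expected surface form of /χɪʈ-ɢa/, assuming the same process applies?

The data show progressive place assimilation: /ɢ/ → [b] after /ɸ/; /ɢ/ → [ɟ] after /c/; /ɢ/ → [g] after /ɣ/. In each pair only place changes, matching the preceding consonant, while manner and voice stay constant.
/ɢ/ is a voiced uvular stop. The preceding trigger /ʈ/ is retroflex, so /ɢ/ must become retroflex as well.
The voiced retroflex stop is [ɖ], so /ɢ/ → [ɖ].

[χɪʈɖa]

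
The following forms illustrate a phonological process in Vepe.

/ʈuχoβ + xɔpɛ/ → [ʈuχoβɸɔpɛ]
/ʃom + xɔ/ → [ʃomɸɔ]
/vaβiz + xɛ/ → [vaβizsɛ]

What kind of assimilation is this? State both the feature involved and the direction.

progressive place assimilation

Underlying /x/ is realised as [ɸ] next to /β/; /β/ itself does not change.
The change velar → bilabial matches the place of the preceding /β/, identifying this as place assimilation.
Manner and voice are unchanged, so the assimilation is partial, not total.
The same holds elsewhere in the data: /x/ → [ɸ] after /m/ (velar → bilabial, matching bilabial); /x/ → [s] after /z/ (velar → alveolar, matching alveolar) — only place changes, and always toward the preceding segment.
Since the segment that changes follows the conditioning segment, the assimilation is progressive.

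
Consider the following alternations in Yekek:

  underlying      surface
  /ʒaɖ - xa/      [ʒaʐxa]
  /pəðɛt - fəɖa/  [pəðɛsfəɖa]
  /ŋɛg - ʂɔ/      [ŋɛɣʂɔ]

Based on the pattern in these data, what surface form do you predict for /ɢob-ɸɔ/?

[ɢoβɸɔ]

The data show regressive manner assimilation: /ɖ/ → [ʐ] before /x/; /t/ → [s] before /f/; /g/ → [ɣ] before /ʂ/. In each pair only manner changes, matching the following consonant, while place and voice stay constant.
The rule targets /b/ (voiced bilabial stop), which sits before the trigger /ɸ/ (fricative).
Changing only its manner to fricative gives [β] — the voiced bilabial fricative.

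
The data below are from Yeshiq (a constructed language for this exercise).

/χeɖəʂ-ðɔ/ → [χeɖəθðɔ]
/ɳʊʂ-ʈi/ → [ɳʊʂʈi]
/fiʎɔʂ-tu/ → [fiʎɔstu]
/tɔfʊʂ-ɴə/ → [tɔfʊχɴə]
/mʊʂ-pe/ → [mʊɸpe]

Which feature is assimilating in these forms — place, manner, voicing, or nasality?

Underlying /ʂ/ is realised as [θ] next to /ð/; /ð/ itself does not change.
The change retroflex → dental matches the place of the following /ð/, identifying this as place assimilation.
Checking the remaining alternations: /ʂ/ → [s] before /t/ (retroflex → alveolar, matching alveolar); /ʂ/ → [χ] before /ɴ/ (retroflex → uvular, matching uvular); /ʂ/ → [ɸ] before /p/ (retroflex → bilabial, matching bilabial) — only place changes, and always toward the following segment.
Nothing changes in [ɳʊʂʈi]: there the adjacent consonants already agree in place (/ʂ/ and /ʈ/ are both retroflex), so this form is consistent with the same rule.

place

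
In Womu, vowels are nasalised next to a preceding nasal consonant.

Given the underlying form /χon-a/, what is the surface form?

[χonã]

The vowel /a/ is adjacent to the preceding nasal /n/, so it acquires [+nasal] and surfaces as [ã].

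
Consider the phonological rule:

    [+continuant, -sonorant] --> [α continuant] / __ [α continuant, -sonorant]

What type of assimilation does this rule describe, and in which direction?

regressive manner assimilation

The rule copies [continuant] (continuancy) from the environment onto the target fricatives; since [±continuant] encodes the stop/fricative manner contrast, the assimilating dimension is manner.
Since the environment is written after the underscore, the trigger follows the target; the direction is regressive.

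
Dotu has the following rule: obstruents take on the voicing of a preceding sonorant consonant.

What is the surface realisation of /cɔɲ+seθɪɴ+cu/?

/s/ is a voiceless alveolar fricative. The preceding trigger /ɲ/ is voiced, so /s/ must become voiced as well.
A voiced alveolar fricative is [z], so the surface segment is [z].
At the second juncture, /c/ likewise becomes [ɟ] adjacent to /ɴ/.

[cɔɲzeθɪɴɟu]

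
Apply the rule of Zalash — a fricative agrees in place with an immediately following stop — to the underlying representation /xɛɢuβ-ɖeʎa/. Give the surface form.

The rule targets /β/ (voiced bilabial fricative), which sits before the trigger /ɖ/ (retroflex).
Changing only its place to retroflex gives [ʐ] — the voiced retroflex fricative.

[xɛɢuʐɖeʎa]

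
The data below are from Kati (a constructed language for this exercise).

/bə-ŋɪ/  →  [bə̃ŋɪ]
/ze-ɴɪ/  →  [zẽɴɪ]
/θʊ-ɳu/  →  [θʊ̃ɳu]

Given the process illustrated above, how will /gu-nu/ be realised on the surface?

[gũnu]

The data show regressive nasality assimilation (vowel nasalisation): /ə/ → [ə̃] before /ŋ/; /e/ → [ẽ] before /ɴ/; /ʊ/ → [ʊ̃] before /ɳ/ — a vowel is nasalised by an immediately following nasal consonant.
The vowel /u/ is adjacent to the following nasal /n/, so it acquires [+nasal] and surfaces as [ũ].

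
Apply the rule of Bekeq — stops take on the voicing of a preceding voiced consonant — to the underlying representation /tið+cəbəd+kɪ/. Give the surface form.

[tiðɟəbədgɪ]

/c/ is a voiceless palatal stop. The preceding trigger /ð/ is voiced, so /c/ must become voiced as well.
A voiced palatal stop is [ɟ], so the surface segment is [ɟ].
At the second juncture, /k/ likewise becomes [g] adjacent to /d/.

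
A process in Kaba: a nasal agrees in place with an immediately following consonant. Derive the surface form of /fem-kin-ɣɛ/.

[feŋkiŋɣɛ]

The rule targets /m/ (voiced bilabial nasal), which sits before the trigger /k/ (velar).
Changing only its place to velar gives [ŋ] — the voiced velar nasal.
The same rule applies at the second boundary: /n/ → [ŋ] next to /ɣ/.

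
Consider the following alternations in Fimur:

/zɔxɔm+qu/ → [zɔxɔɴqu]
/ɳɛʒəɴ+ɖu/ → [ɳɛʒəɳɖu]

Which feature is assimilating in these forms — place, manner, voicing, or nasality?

place

The segment that alternates is /m/, which surfaces as [ɴ] when adjacent to /q/.
The change bilabial → uvular matches the place of the following /q/, identifying this as place assimilation.
The same holds elsewhere in the data: /ɴ/ → [ɳ] before /ɖ/ (uvular → retroflex, matching retroflex) — only place changes, and always toward the following segment.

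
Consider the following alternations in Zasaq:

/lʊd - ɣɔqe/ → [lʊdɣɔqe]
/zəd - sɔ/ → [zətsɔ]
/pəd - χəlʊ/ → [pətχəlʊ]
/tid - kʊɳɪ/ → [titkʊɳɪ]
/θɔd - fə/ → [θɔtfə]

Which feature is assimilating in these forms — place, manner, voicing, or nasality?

voicing

Comparing underlying and surface forms, /d/ → [t] is the alternation; the neighbouring /s/ is constant.
The change voiced → voiceless matches the voicing of the following /s/, identifying this as voicing assimilation.
The same holds elsewhere in the data: /d/ → [t] before /χ/ (voiced → voiceless, matching voiceless); /d/ → [t] before /k/ (voiced → voiceless, matching voiceless); /d/ → [t] before /f/ (voiced → voiceless, matching voiceless) — only voicing changes, and always toward the following segment.
No alternation appears in [lʊdɣɔqe]: there the adjacent consonants already agree in voicing (/d/ and /ɣ/ are both voiced), so this form is consistent with the same rule.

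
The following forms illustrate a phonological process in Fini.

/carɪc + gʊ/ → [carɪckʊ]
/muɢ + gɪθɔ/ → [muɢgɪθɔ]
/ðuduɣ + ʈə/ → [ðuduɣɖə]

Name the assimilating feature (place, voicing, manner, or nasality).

Comparing underlying and surface forms, /g/ → [k] is the alternation; the neighbouring /c/ is constant.
The change voiced → voiceless matches the voicing of the preceding /c/, identifying this as voicing assimilation.
The same holds elsewhere in the data: /ʈ/ → [ɖ] after /ɣ/ (voiceless → voiced, matching voiced) — only voicing changes, and always toward the preceding segment.
Nothing changes in [muɢgɪθɔ]: there the adjacent consonants already agree in voicing (/g/ and /ɢ/ are both voiced), so this form is consistent with the same rule.

voicing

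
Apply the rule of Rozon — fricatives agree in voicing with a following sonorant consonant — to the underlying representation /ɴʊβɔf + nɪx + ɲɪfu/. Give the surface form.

/f/ is a voiceless labiodental fricative. The following trigger /n/ is voiced, so /f/ must become voiced as well.
A voiced labiodental fricative is [v], so the surface segment is [v].
At the second juncture, /x/ likewise becomes [ɣ] adjacent to /ɲ/.

[ɴʊβɔvnɪɣɲɪfu]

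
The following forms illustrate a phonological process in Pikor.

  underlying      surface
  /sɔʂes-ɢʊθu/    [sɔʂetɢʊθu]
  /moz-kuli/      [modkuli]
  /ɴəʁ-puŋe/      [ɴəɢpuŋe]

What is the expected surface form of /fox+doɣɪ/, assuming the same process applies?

[fokdoɣɪ]

The data show regressive manner assimilation: /s/ → [t] before /ɢ/; /z/ → [d] before /k/; /ʁ/ → [ɢ] before /p/. In each pair only manner changes, matching the following consonant, while place and voice stay constant.
The rule targets /x/ (voiceless velar fricative), which sits before the trigger /d/ (stop).
The voiceless velar stop is [k], so /x/ → [k].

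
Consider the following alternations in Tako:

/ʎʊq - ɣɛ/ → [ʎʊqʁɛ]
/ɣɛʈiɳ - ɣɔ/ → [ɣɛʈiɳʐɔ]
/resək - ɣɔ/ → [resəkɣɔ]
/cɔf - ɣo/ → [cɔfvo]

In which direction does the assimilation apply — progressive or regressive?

progressive

The segment that alternates is /ɣ/, which surfaces as [ʁ] when adjacent to /q/.
/ɣ/ is velar while /q/ is uvular; the output [ʁ] is uvular, matching the trigger — so the feature that spreads is place.
The other alternating forms pattern the same way: /ɣ/ → [ʐ] after /ɳ/ (velar → retroflex, matching retroflex); /ɣ/ → [v] after /f/ (velar → labiodental, matching labiodental) — only place changes, and always toward the preceding segment.
Nothing changes in [resəkɣɔ]: there the adjacent consonants already agree in place (/ɣ/ and /k/ are both velar), so this form is consistent with the same rule.
Since the segment that changes follows the conditioning segment, the assimilation is progressive.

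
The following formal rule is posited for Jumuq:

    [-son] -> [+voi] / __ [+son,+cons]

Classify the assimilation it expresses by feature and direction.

The structural change is [+voi], and the conditioning segment [+son,+cons] (a sonorant consonant) is itself voiced, so the target comes to share the voicing of its neighbour — voicing assimilation.
The conditioning segment sits to the right of the focus bar, meaning the trigger follows the segment that changes — regressive assimilation.

regressive voicing assimilation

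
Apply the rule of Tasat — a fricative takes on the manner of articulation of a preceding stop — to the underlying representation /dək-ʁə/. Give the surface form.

[dəkɢə]

/ʁ/ is a voiced uvular fricative. The preceding trigger /k/ is a stop, so /ʁ/ must become a stop as well.
Changing only its manner to stop gives [ɢ] — the voiced uvular stop.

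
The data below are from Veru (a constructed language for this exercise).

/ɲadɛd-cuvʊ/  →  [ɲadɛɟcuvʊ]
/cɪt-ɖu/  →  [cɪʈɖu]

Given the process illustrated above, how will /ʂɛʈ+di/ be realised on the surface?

[ʂɛtdi]

The data show regressive place assimilation: /d/ → [ɟ] before /c/; /t/ → [ʈ] before /ɖ/. In each pair only place changes, matching the following consonant, while manner and voice stay constant.
The rule targets /ʈ/ (voiceless retroflex stop), which sits before the trigger /d/ (alveolar).
A voiceless alveolar stop is [t], so the surface segment is [t].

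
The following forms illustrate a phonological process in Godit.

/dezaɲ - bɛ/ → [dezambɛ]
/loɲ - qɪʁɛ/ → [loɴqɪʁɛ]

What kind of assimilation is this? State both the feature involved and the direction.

regressive place assimilation

Underlying /ɲ/ is realised as [m] next to /b/; /b/ itself does not change.
/ɲ/ is palatal while /b/ is bilabial; the output [m] is bilabial, matching the trigger — so the feature that spreads is place.
Manner and voice are unchanged, so the assimilation is partial, not total.
The other alternating form patterns the same way: /ɲ/ → [ɴ] before /q/ (palatal → uvular, matching uvular) — only place changes, and always toward the following segment.
Since the segment that changes precedes the conditioning segment, the assimilation is regressive.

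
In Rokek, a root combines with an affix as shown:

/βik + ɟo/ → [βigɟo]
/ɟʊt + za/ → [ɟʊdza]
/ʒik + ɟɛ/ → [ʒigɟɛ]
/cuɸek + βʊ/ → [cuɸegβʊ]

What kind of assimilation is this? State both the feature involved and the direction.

regressive voicing assimilation

Underlying /k/ is realised as [g] next to /ɟ/; /ɟ/ itself does not change.
The change voiceless → voiced matches the voicing of the following /ɟ/, identifying this as voicing assimilation.
Place and manner are unchanged, so the assimilation is partial, not total.
Checking the remaining alternations: /t/ → [d] before /z/ (voiceless → voiced, matching voiced); /k/ → [g] before /β/ (voiceless → voiced, matching voiced) — only voicing changes, and always toward the following segment.
The trigger is the following segment, so the direction is regressive (anticipatory).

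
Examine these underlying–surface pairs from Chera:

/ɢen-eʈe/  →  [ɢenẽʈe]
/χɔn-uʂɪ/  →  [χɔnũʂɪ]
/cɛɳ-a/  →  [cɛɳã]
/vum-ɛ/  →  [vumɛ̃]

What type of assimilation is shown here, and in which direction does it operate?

progressive nasality assimilation (vowel nasalisation)

The vowel /e/ surfaces as nasalised [ẽ] next to the preceding nasal /n/ — it has acquired the [+nasal] feature of its neighbour.
The other forms show the same pattern: /u/ → [ũ] after /n/; /a/ → [ã] after /ɳ/; /ɛ/ → [ɛ̃] after /m/ — each time a vowel is nasalised next to a preceding nasal.
Because the conditioning nasal is to the left of the vowel that changes, the process is progressive (perseverative).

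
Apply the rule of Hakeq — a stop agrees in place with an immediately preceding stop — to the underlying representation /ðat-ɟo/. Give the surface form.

[ðatdo]

The rule targets /ɟ/ (voiced palatal stop), which sits after the trigger /t/ (alveolar).
A voiced alveolar stop is [d], so the surface segment is [d].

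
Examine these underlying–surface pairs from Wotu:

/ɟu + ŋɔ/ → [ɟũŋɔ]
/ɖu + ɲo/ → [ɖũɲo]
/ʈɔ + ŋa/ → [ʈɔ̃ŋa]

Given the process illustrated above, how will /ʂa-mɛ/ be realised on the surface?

The data show regressive nasality assimilation (vowel nasalisation): /u/ → [ũ] before /ŋ/; /u/ → [ũ] before /ɲ/; /ɔ/ → [ɔ̃] before /ŋ/ — a vowel is nasalised by an immediately following nasal consonant.
/a/ sits next to the nasal /m/ and is therefore nasalised to [ã].

[ʂãmɛ]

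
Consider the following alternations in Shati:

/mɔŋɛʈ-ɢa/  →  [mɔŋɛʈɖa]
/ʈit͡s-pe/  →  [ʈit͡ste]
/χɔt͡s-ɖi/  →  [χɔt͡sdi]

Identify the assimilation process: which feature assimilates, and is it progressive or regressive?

Comparing underlying and surface forms, /ɢ/ → [ɖ] is the alternation; the neighbouring /ʈ/ is constant.
/ɢ/ is uvular while /ʈ/ is retroflex; the output [ɖ] is retroflex, matching the trigger — so the feature that spreads is place.
Manner and voice are unchanged, so the assimilation is partial, not total.
The other alternating forms pattern the same way: /p/ → [t] after /t͡s/ (bilabial → alveolar, matching alveolar); /ɖ/ → [d] after /t͡s/ (retroflex → alveolar, matching alveolar) — only place changes, and always toward the preceding segment.
Since the segment that changes follows the conditioning segment, the assimilation is progressive.

progressive place assimilation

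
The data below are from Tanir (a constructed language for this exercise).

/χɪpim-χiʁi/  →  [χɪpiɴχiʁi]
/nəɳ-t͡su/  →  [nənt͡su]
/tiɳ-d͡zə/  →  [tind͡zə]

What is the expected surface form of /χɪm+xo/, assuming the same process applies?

The data show regressive place assimilation: /m/ → [ɴ] before /χ/; /ɳ/ → [n] before /t͡s/; /ɳ/ → [n] before /d͡z/. In each pair only place changes, matching the following consonant, while manner and voice stay constant.
/m/ is a voiced bilabial nasal. The following trigger /x/ is velar, so /m/ must become velar as well.
A voiced velar nasal is [ŋ], so the surface segment is [ŋ].

[χɪŋxo]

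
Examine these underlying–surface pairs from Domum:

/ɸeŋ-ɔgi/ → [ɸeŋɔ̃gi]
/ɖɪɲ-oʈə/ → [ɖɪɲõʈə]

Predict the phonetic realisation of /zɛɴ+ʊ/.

[zɛɴʊ̃]

The data show progressive nasality assimilation (vowel nasalisation): /ɔ/ → [ɔ̃] after /ŋ/; /o/ → [õ] after /ɲ/ — a vowel is nasalised by an immediately preceding nasal consonant.
/ʊ/ sits next to the nasal /ɴ/ and is therefore nasalised to [ʊ̃].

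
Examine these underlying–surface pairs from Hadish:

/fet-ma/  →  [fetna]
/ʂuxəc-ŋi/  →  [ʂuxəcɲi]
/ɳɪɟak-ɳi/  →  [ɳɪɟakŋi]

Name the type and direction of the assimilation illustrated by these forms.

The segment that alternates is /m/, which surfaces as [n] when adjacent to /t/.
/m/ is bilabial while /t/ is alveolar; the output [n] is alveolar, matching the trigger — so the feature that spreads is place.
Manner and voice are unchanged, so the assimilation is partial, not total.
The same holds elsewhere in the data: /ŋ/ → [ɲ] after /c/ (velar → palatal, matching palatal); /ɳ/ → [ŋ] after /k/ (retroflex → velar, matching velar) — only place changes, and always toward the preceding segment.
Since the segment that changes follows the conditioning segment, the assimilation is progressive.

progressive place assimilation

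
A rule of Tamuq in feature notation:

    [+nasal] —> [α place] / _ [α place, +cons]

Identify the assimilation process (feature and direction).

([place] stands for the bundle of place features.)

The shared variable α links the value of the place features (abbreviated [place]) on the target to the same value on the neighbouring segment, so place is the feature that assimilates.
The conditioning segment sits to the right of the focus bar, meaning the trigger follows the segment that changes — regressive assimilation.

regressive place assimilation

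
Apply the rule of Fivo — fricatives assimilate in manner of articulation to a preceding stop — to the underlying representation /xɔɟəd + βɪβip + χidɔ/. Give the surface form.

[xɔɟədbɪβipqidɔ]

/β/ is a voiced bilabial fricative. The preceding trigger /d/ is a stop, so /β/ must become a stop as well.
The voiced bilabial stop is [b], so /β/ → [b].
The same rule applies at the second boundary: /χ/ → [q] next to /p/.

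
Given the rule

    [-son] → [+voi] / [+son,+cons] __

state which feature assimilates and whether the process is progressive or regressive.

The structural change is [+voi], and the conditioning segment [+son,+cons] (a sonorant consonant) is itself voiced, so the target comes to share the voicing of its neighbour — voicing assimilation.
The conditioning segment sits to the left of the focus bar, meaning the trigger precedes the segment that changes — progressive assimilation.

progressive voicing assimilation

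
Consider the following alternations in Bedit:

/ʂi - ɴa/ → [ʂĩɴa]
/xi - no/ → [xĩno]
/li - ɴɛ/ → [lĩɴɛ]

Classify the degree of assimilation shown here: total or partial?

partial assimilation

The vowel /i/ surfaces as nasalised [ĩ] next to the following nasal /ɴ/ — it has acquired the [+nasal] feature of its neighbour.
Likewise in the remaining data: /i/ → [ĩ] before /n/ — each time a vowel is nasalised next to a following nasal.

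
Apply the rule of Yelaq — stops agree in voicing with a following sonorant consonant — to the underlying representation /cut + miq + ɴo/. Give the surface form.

/t/ is a voiceless alveolar stop. The following trigger /m/ is voiced, so /t/ must become voiced as well.
The voiced alveolar stop is [d], so /t/ → [d].
At the second juncture, /q/ likewise becomes [ɢ] adjacent to /ɴ/.

[cudmiɢɴo]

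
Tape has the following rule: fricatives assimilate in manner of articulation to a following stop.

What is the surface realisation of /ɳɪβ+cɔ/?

[ɳɪbcɔ]

The rule targets /β/ (voiced bilabial fricative), which sits before the trigger /c/ (stop).
Changing only its manner to stop gives [b] — the voiced bilabial stop.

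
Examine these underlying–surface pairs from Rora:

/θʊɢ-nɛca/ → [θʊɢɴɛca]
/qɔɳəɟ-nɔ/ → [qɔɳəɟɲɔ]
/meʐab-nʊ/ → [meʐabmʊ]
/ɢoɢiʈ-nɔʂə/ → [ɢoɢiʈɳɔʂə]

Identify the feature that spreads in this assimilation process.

Comparing underlying and surface forms, /n/ → [ɴ] is the alternation; the neighbouring /ɢ/ is constant.
The change alveolar → uvular matches the place of the preceding /ɢ/, identifying this as place assimilation.
Checking the remaining alternations: /n/ → [ɲ] after /ɟ/ (alveolar → palatal, matching palatal); /n/ → [m] after /b/ (alveolar → bilabial, matching bilabial); /n/ → [ɳ] after /ʈ/ (alveolar → retroflex, matching retroflex) — only place changes, and always toward the preceding segment.

place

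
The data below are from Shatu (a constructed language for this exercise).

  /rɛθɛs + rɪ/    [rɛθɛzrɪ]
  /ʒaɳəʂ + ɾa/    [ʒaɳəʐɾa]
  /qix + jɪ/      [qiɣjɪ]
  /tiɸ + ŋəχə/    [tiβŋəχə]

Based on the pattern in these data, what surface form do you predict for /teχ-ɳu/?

The data show regressive voicing assimilation: /s/ → [z] before /r/; /ʂ/ → [ʐ] before /ɾ/; /x/ → [ɣ] before /j/; /ɸ/ → [β] before /ŋ/. In each pair only voicing changes, matching the following consonant, while place and manner stay constant.
/χ/ is a voiceless uvular fricative. The following trigger /ɳ/ is voiced, so /χ/ must become voiced as well.
A voiced uvular fricative is [ʁ], so the surface segment is [ʁ].

[teʁɳu]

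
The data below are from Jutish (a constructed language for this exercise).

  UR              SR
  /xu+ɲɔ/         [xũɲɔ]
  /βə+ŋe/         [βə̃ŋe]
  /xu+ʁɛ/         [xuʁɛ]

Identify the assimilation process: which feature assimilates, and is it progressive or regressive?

regressive nasality assimilation (vowel nasalisation)

The vowel /u/ surfaces as nasalised [ũ] next to the following nasal /ɲ/ — it has acquired the [+nasal] feature of its neighbour.
The other form shows the same pattern: /ə/ → [ə̃] before /ŋ/ — each time a vowel is nasalised next to a following nasal.
No change occurs in [xuʁɛ] because the vowel at the boundary is adjacent to an oral consonant, not a nasal (/u/ next to /ʁ/).
Because the conditioning nasal is to the right of the vowel that changes, the process is regressive (anticipatory).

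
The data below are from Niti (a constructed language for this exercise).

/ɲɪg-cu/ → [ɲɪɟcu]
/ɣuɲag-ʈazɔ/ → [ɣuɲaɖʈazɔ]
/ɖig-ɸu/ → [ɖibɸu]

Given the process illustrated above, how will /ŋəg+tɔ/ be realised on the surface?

[ŋədtɔ]

The data show regressive place assimilation: /g/ → [ɟ] before /c/; /g/ → [ɖ] before /ʈ/; /g/ → [b] before /ɸ/. In each pair only place changes, matching the following consonant, while manner and voice stay constant.
The rule targets /g/ (voiced velar stop), which sits before the trigger /t/ (alveolar).
The voiced alveolar stop is [d], so /g/ → [d].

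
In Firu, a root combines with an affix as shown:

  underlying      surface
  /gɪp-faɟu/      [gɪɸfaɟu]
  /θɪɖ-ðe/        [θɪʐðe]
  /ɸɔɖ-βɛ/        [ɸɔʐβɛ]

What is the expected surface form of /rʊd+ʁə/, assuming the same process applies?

[rʊzʁə]

The data show regressive manner assimilation: /p/ → [ɸ] before /f/; /ɖ/ → [ʐ] before /ð/; /ɖ/ → [ʐ] before /β/. In each pair only manner changes, matching the following consonant, while place and voice stay constant.
The rule targets /d/ (voiced alveolar stop), which sits before the trigger /ʁ/ (fricative).
Changing only its manner to fricative gives [z] — the voiced alveolar fricative.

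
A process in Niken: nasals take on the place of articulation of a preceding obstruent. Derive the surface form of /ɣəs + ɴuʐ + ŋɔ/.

[ɣəsnuʐɳɔ]

The rule targets /ɴ/ (voiced uvular nasal), which sits after the trigger /s/ (alveolar).
The voiced alveolar nasal is [n], so /ɴ/ → [n].
The same rule applies at the second boundary: /ŋ/ → [ɳ] next to /ʐ/.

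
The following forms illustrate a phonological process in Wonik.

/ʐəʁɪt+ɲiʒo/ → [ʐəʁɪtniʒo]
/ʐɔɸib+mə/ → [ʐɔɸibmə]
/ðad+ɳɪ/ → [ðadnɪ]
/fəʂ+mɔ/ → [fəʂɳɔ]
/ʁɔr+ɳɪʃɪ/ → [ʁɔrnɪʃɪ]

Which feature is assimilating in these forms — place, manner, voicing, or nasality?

place

Underlying /ɲ/ is realised as [n] next to /t/; /t/ itself does not change.
The change palatal → alveolar matches the place of the preceding /t/, identifying this as place assimilation.
The same holds elsewhere in the data: /ɳ/ → [n] after /d/ (retroflex → alveolar, matching alveolar); /m/ → [ɳ] after /ʂ/ (bilabial → retroflex, matching retroflex); /ɳ/ → [n] after /r/ (retroflex → alveolar, matching alveolar) — only place changes, and always toward the preceding segment.
No alternation appears in [ʐɔɸibmə]: there the adjacent consonants already agree in place (/m/ and /b/ are both bilabial), so this form is consistent with the same rule.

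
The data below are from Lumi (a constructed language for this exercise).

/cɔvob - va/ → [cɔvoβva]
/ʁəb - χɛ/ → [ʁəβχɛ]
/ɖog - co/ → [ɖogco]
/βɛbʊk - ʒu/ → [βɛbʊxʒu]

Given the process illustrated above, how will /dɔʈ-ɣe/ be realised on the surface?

[dɔʂɣe]

The data show regressive manner assimilation: /b/ → [β] before /v/; /b/ → [β] before /χ/; /k/ → [x] before /ʒ/. In each pair only manner changes, matching the following consonant, while place and voice stay constant.
No alternation appears in [ɖogco]: there the adjacent consonants already agree in manner (/g/ and /c/ are both stops), so this form is consistent with the same rule.
The rule targets /ʈ/ (voiceless retroflex stop), which sits before the trigger /ɣ/ (fricative).
The voiceless retroflex fricative is [ʂ], so /ʈ/ → [ʂ].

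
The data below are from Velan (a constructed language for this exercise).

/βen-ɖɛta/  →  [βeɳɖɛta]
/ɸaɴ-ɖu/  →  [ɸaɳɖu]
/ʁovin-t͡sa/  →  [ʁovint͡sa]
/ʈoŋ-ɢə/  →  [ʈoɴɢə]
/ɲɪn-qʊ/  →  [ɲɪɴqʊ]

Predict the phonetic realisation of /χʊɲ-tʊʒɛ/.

The data show regressive place assimilation: /n/ → [ɳ] before /ɖ/; /ɴ/ → [ɳ] before /ɖ/; /ŋ/ → [ɴ] before /ɢ/; /n/ → [ɴ] before /q/. In each pair only place changes, matching the following consonant, while manner and voice stay constant.
Nothing changes in [ʁovint͡sa]: there the adjacent consonants already agree in place (/n/ and /t͡s/ are both alveolar), so this form is consistent with the same rule.
The rule targets /ɲ/ (voiced palatal nasal), which sits before the trigger /t/ (alveolar).
The voiced alveolar nasal is [n], so /ɲ/ → [n].

[χʊntʊʒɛ]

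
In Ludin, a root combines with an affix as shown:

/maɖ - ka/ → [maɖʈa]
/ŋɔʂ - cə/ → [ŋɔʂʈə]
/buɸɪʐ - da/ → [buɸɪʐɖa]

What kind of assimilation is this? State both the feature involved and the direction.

Underlying /k/ is realised as [ʈ] next to /ɖ/; /ɖ/ itself does not change.
/k/ is velar while /ɖ/ is retroflex; the output [ʈ] is retroflex, matching the trigger — so the feature that spreads is place.
Manner and voice are unchanged, so the assimilation is partial, not total.
The other alternating forms pattern the same way: /c/ → [ʈ] after /ʂ/ (palatal → retroflex, matching retroflex); /d/ → [ɖ] after /ʐ/ (alveolar → retroflex, matching retroflex) — only place changes, and always toward the preceding segment.
Since the segment that changes follows the conditioning segment, the assimilation is progressive.

progressive place assimilation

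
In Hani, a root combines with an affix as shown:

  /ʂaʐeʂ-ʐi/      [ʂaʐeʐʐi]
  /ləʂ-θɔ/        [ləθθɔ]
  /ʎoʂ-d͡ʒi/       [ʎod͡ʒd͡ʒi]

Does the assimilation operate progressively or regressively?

The segment that alternates is /ʂ/, which surfaces as [ʐ] when adjacent to /ʐ/.
The output [ʐ] is identical to the trigger /ʐ/ — every feature (place, manner, voicing) has been copied — so this is total assimilation.
The other forms behave the same way: /ʂ/ → [θ] before /θ/; /ʂ/ → [d͡ʒ] before /d͡ʒ/ — in each case the output is a copy of the following consonant.
The trigger is the following segment, so the direction is regressive (anticipatory).

regressive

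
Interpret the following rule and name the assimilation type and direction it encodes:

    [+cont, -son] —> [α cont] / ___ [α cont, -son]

The shared variable α links the value of [cont] on the target to that of the neighbouring obstruent. [cont] distinguishes stops from fricatives — a manner-of-articulation feature — so this is manner assimilation.
The conditioning segment sits to the right of the focus bar, meaning the trigger follows the segment that changes — regressive assimilation.

regressive manner assimilation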